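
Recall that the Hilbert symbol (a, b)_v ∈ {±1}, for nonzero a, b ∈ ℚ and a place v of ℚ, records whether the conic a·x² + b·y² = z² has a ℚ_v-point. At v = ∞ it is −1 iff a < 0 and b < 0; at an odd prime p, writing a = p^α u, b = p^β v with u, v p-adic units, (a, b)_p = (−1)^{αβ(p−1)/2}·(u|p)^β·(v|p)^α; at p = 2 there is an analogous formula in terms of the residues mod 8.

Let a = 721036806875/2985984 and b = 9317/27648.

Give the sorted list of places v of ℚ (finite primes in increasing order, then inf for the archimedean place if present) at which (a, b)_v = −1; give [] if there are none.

(a, b) ≡ (11, 231) mod (ℚ^×)²; places V = {2, 3, 5, 7, 11, 19, ∞}.
(a,b)_11: α=3, u≡1; β=3, v≡8 (mod 11); (1|11)=+1, (8|11)=-1; sign (−1)^1·+1^3·-1^3 = +1.
(a,b)_3: α=-6, u≡2; β=-3, v≡2 (mod 3); (2|3)=-1, (2|3)=-1; sign (−1)^0·-1^-3·-1^-6 = -1.
(a,b)_19: α=2, u≡5; β=0, v≡15 (mod 19); (5|19)=+1, (15|19)=-1; sign (−1)^0·+1^0·-1^2 = +1.
(a,b)_7: α=4, u≡1; β=1, v≡3 (mod 7); (1|7)=+1, (3|7)=-1; sign (−1)^0·+1^1·-1^4 = +1.
(a,b)_5: α=4, u≡4; β=0, v≡4 (mod 5); (4|5)=+1, (4|5)=+1; sign (−1)^0·+1^0·+1^4 = +1.
(a,b)_∞: sgn(11)=+, sgn(231)=+, so +1.
(a,b)_2: α=-12, β=-10; u≡3, v≡7 (mod 8); ε(u)ε(v)=1·1, αω(v)=-12·0, βω(u)=-10·1; sum ≡ 1  ⇒  -1.
(11, 231 / ℚ) ramifies at {2, 3}: a division algebra.

[2, 3]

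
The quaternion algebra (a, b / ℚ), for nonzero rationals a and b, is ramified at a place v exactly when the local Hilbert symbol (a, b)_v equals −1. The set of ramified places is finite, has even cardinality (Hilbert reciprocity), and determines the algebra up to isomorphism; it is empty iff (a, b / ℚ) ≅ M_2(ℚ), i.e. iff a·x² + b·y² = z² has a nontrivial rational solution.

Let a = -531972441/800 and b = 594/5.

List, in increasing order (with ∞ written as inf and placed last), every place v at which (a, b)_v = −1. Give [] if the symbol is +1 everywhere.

Mod squares: a ≡ -2002, b ≡ 330. Check v ∈ {∞, 2, 3, 5, 7, 11, 13}.
v=13: a=13^1·(≡2), b=13^0·(≡7) mod 13; (2|13)=-1, (7|13)=-1; (−1)^{1·0·6}·(-1)^0·(-1)^1 = -1.
v=11: a=11^1·(≡9), b=11^1·(≡2) mod 11; (9|11)=+1, (2|11)=-1; (−1)^{1·1·5}·(+1)^1·(-1)^1 = +1.
v=5: a=5^-2·(≡2), b=5^-1·(≡4) mod 5; (2|5)=-1, (4|5)=+1; (−1)^{-2·-1·2}·(-1)^-1·(+1)^-2 = -1.
v=2: v_2(a)=-5, v_2(b)=1; units ≡ 7, 5 (mod 8); ε·ε+αω+βω = 1·0+-5·1+1·0 ≡ 1  ⇒  (a,b)_2 = -1.
v=3: a=3^12·(≡2), b=3^3·(≡2) mod 3; (2|3)=-1, (2|3)=-1; (−1)^{12·3·1}·(-1)^3·(-1)^12 = -1.
v=7: a=7^1·(≡2), b=7^0·(≡4) mod 7; (2|7)=+1, (4|7)=+1; (−1)^{1·0·3}·(+1)^0·(+1)^1 = +1.
v=∞: -2002 < 0 and 330 > 0  ⇒  (a,b)_∞ = +1.
(-2002, 330 / ℚ) ramifies at {2, 3, 5, 13}: a division algebra.

[2, 3, 5, 13]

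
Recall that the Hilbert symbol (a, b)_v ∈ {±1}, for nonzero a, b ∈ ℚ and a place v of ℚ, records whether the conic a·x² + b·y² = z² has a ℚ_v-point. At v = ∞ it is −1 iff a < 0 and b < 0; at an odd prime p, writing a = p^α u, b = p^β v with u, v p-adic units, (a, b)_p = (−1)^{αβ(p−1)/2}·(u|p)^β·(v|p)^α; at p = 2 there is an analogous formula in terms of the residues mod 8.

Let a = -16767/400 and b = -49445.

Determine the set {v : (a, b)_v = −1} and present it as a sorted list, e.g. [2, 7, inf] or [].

[5, 11, 23, inf]

(a, b) ≡ (-23, -49445) mod (ℚ^×)²; places V = {2, 3, 5, 11, 23, 29, 31, ∞}.
(a,b)_3: α=6, u≡1; β=0, v≡1 (mod 3); (1|3)=+1, (1|3)=+1; sign (−1)^0·+1^0·+1^6 = +1.
(a,b)_29: α=0, u≡25; β=1, v≡6 (mod 29); (25|29)=+1, (6|29)=+1; sign (−1)^0·+1^1·+1^0 = +1.
(a,b)_31: α=0, u≡9; β=1, v≡17 (mod 31); (9|31)=+1, (17|31)=-1; sign (−1)^0·+1^1·-1^0 = +1.
(a,b)_5: α=-2, u≡3; β=1, v≡1 (mod 5); (3|5)=-1, (1|5)=+1; sign (−1)^0·-1^1·+1^-2 = -1.
(a,b)_23: α=1, u≡11; β=0, v≡5 (mod 23); (11|23)=-1, (5|23)=-1; sign (−1)^0·-1^0·-1^1 = -1.
(a,b)_∞: sgn(-23)=−, sgn(-49445)=−, so -1.
(a,b)_2: α=-4, β=0; u≡1, v≡3 (mod 8); ε(u)ε(v)=0·1, αω(v)=-4·1, βω(u)=0·0; sum ≡ 0  ⇒  +1.
(a,b)_11: α=0, u≡2; β=1, v≡4 (mod 11); (2|11)=-1, (4|11)=+1; sign (−1)^0·-1^1·+1^0 = -1.
Ram(-23, -49445) = {5, 11, 23, ∞}; no ℚ_5-point on the conic.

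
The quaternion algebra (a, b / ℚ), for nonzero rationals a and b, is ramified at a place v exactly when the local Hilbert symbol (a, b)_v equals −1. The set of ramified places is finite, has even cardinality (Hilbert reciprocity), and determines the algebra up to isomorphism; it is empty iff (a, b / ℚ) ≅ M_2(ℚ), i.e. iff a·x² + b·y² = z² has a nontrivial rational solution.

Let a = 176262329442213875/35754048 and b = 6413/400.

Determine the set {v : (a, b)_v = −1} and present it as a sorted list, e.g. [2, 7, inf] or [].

[3, 5, 19, 31]

(a, b) ≡ (8835, 53) mod (ℚ^×)²; places V = {2, 3, 5, 7, 11, 19, 31, 53, ∞}.
(a,b)_53: α=4, u≡25; β=1, v≡6 (mod 53); (25|53)=+1, (6|53)=+1; sign (−1)^0·+1^1·+1^4 = +1.
(a,b)_2: α=-6, β=-4; u≡3, v≡5 (mod 8); ε(u)ε(v)=1·0, αω(v)=-6·1, βω(u)=-4·1; sum ≡ 0  ⇒  +1.
(a,b)_∞: sgn(8835)=+, sgn(53)=+, so +1.
(a,b)_19: α=-1, u≡7; β=0, v≡10 (mod 19); (7|19)=+1, (10|19)=-1; sign (−1)^0·+1^0·-1^-1 = -1.
(a,b)_5: α=3, u≡2; β=-2, v≡3 (mod 5); (2|5)=-1, (3|5)=-1; sign (−1)^0·-1^-2·-1^3 = -1.
(a,b)_7: α=8, u≡2; β=0, v≡1 (mod 7); (2|7)=+1, (1|7)=+1; sign (−1)^0·+1^0·+1^8 = +1.
(a,b)_31: α=1, u≡27; β=0, v≡22 (mod 31); (27|31)=-1, (22|31)=-1; sign (−1)^0·-1^0·-1^1 = -1.
(a,b)_11: α=-2, u≡6; β=2, v≡5 (mod 11); (6|11)=-1, (5|11)=+1; sign (−1)^0·-1^2·+1^-2 = +1.
(a,b)_3: α=-5, u≡2; β=0, v≡2 (mod 3); (2|3)=-1, (2|3)=-1; sign (−1)^0·-1^0·-1^-5 = -1.
|Ram(8835, 53)| = 4, even; anisotropic at {3, 5, 19, 31}.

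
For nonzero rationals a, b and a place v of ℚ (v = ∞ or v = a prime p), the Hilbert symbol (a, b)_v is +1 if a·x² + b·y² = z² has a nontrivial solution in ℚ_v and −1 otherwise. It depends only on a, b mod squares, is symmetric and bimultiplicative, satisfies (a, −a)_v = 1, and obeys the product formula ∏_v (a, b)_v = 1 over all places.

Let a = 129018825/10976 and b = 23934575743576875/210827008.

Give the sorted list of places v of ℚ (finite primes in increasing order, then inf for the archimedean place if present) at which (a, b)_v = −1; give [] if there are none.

(a, b) ≡ (5278, 21) mod (ℚ^×)²; places V = {2, 3, 5, 7, 13, 29, ∞}.
(a,b)_3: α=4, u≡1; β=13, v≡1 (mod 3); (1|3)=+1, (1|3)=+1; sign (−1)^0·+1^13·+1^4 = +1.
(a,b)_5: α=2, u≡3; β=4, v≡1 (mod 5); (3|5)=-1, (1|5)=+1; sign (−1)^0·-1^4·+1^2 = +1.
(a,b)_2: α=-5, β=-8; u≡7, v≡5 (mod 8); ε(u)ε(v)=1·0, αω(v)=-5·1, βω(u)=-8·0; sum ≡ 1  ⇒  -1.
(a,b)_13: α=3, u≡1; β=4, v≡7 (mod 13); (1|13)=+1, (7|13)=-1; sign (−1)^0·+1^4·-1^3 = -1.
(a,b)_29: α=1, u≡17; β=2, v≡17 (mod 29); (17|29)=-1, (17|29)=-1; sign (−1)^0·-1^2·-1^1 = -1.
(a,b)_∞: sgn(5278)=+, sgn(21)=+, so +1.
(a,b)_7: α=-3, u≡3; β=-7, v≡5 (mod 7); (3|7)=-1, (5|7)=-1; sign (−1)^1·-1^-7·-1^-3 = -1.
Ram(5278, 21) = {2, 7, 13, 29}; no ℚ_2-point on the conic.

[2, 7, 13, 29]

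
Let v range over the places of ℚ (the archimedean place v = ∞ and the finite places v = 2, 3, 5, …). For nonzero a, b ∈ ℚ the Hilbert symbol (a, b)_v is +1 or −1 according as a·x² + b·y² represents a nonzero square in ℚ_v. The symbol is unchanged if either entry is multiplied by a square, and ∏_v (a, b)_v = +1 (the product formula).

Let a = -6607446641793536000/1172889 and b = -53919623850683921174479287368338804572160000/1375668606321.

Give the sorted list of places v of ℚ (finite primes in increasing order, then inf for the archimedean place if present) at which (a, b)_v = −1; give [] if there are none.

(a, b) ≡ (-1048985, -3648421) mod (ℚ^×)²; places V = {2, 3, 5, 7, 11, 17, 19, 23, 31, 41, 43, ∞}.
(a,b)_17: α=1, u≡7; β=3, v≡11 (mod 17); (7|17)=-1, (11|17)=-1; sign (−1)^0·-1^3·-1^1 = +1.
(a,b)_31: α=2, u≡27; β=5, v≡28 (mod 31); (27|31)=-1, (28|31)=+1; sign (−1)^0·-1^5·+1^2 = -1.
(a,b)_∞: sgn(-1048985)=−, sgn(-3648421)=−, so -1.
(a,b)_7: α=1, u≡2; β=3, v≡3 (mod 7); (2|7)=+1, (3|7)=-1; sign (−1)^1·+1^3·-1^1 = +1.
(a,b)_23: α=2, u≡7; β=5, v≡12 (mod 23); (7|23)=-1, (12|23)=+1; sign (−1)^0·-1^5·+1^2 = -1.
(a,b)_41: α=1, u≡25; β=2, v≡1 (mod 41); (25|41)=+1, (1|41)=+1; sign (−1)^0·+1^2·+1^1 = +1.
(a,b)_2: α=12, β=34; u≡7, v≡3 (mod 8); ε(u)ε(v)=1·1, αω(v)=12·1, βω(u)=34·0; sum ≡ 1  ⇒  -1.
(a,b)_19: α=-4, u≡4; β=-8, v≡5 (mod 19); (4|19)=+1, (5|19)=+1; sign (−1)^0·+1^-8·+1^-4 = +1.
(a,b)_3: α=-2, u≡1; β=-4, v≡2 (mod 3); (1|3)=+1, (2|3)=-1; sign (−1)^0·+1^-4·-1^-2 = +1.
(a,b)_43: α=1, u≡7; β=3, v≡17 (mod 43); (7|43)=-1, (17|43)=+1; sign (−1)^1·-1^3·+1^1 = +1.
(a,b)_11: α=2, u≡7; β=2, v≡3 (mod 11); (7|11)=-1, (3|11)=+1; sign (−1)^0·-1^2·+1^2 = +1.
(a,b)_5: α=3, u≡3; β=4, v≡4 (mod 5); (3|5)=-1, (4|5)=+1; sign (−1)^0·-1^4·+1^3 = +1.
|Ram(-1048985, -3648421)| = 4, even; anisotropic at {2, 23, 31, ∞}.

[2, 23, 31, inf]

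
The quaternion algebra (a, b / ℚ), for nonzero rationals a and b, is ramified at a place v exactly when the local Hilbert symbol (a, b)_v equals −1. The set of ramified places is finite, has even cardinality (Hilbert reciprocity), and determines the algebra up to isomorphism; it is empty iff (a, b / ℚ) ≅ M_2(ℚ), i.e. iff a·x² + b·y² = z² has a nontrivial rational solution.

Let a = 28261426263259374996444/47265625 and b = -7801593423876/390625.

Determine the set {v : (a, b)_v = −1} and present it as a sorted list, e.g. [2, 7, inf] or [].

[2, 31]

(a, b) ≡ (1271, -151249) mod (ℚ^×)²; places V = {2, 3, 5, 7, 11, 17, 19, 31, 41, ∞}.
(a,b)_∞: sgn(1271)=+, sgn(-151249)=−, so +1.
(a,b)_19: α=4, u≡6; β=2, v≡10 (mod 19); (6|19)=+1, (10|19)=-1; sign (−1)^0·+1^2·-1^4 = +1.
(a,b)_5: α=-8, u≡4; β=-8, v≡4 (mod 5); (4|5)=+1, (4|5)=+1; sign (−1)^0·+1^-8·+1^-8 = +1.
(a,b)_41: α=1, u≡5; β=1, v≡5 (mod 41); (5|41)=+1, (5|41)=+1; sign (−1)^0·+1^1·+1^1 = +1.
(a,b)_7: α=0, u≡4; β=3, v≡1 (mod 7); (4|7)=+1, (1|7)=+1; sign (−1)^0·+1^3·+1^0 = +1.
(a,b)_31: α=3, u≡9; β=1, v≡14 (mod 31); (9|31)=+1, (14|31)=+1; sign (−1)^1·+1^1·+1^3 = -1.
(a,b)_11: α=-2, u≡10; β=0, v≡3 (mod 11); (10|11)=-1, (3|11)=+1; sign (−1)^0·-1^0·+1^-2 = +1.
(a,b)_3: α=12, u≡2; β=6, v≡2 (mod 3); (2|3)=-1, (2|3)=-1; sign (−1)^0·-1^6·-1^12 = +1.
(a,b)_17: α=4, u≡1; β=1, v≡10 (mod 17); (1|17)=+1, (10|17)=-1; sign (−1)^0·+1^1·-1^4 = +1.
(a,b)_2: α=2, β=2; u≡7, v≡7 (mod 8); ε(u)ε(v)=1·1, αω(v)=2·0, βω(u)=2·0; sum ≡ 1  ⇒  -1.
Ram(1271, -151249) = {2, 31}; no ℚ_2-point on the conic.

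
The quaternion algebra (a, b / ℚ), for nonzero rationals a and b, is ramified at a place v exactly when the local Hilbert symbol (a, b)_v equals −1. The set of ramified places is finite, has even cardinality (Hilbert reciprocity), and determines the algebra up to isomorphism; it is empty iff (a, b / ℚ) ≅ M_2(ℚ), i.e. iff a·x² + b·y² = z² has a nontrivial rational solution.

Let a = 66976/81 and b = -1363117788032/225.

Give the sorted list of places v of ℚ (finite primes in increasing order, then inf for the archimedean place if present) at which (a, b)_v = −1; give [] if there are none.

[2, 7, 11, 23]

Mod squares: a ≡ 4186, b ≡ -4862. Check v ∈ {∞, 2, 3, 5, 7, 11, 13, 17, 23}.
v=11: a=11^0·(≡2), b=11^1·(≡5) mod 11; (2|11)=-1, (5|11)=+1; (−1)^{0·1·5}·(-1)^1·(+1)^0 = -1.
v=23: a=23^1·(≡5), b=23^2·(≡14) mod 23; (5|23)=-1, (14|23)=-1; (−1)^{1·2·11}·(-1)^2·(-1)^1 = -1.
v=5: a=5^0·(≡1), b=5^-2·(≡2) mod 5; (1|5)=+1, (2|5)=-1; (−1)^{0·-2·2}·(+1)^-2·(-1)^0 = +1.
v=2: v_2(a)=5, v_2(b)=7; units ≡ 5, 1 (mod 8); ε·ε+αω+βω = 0·0+5·0+7·1 ≡ 1  ⇒  (a,b)_2 = -1.
v=∞: 4186 > 0 and -4862 < 0  ⇒  (a,b)_∞ = +1.
v=13: a=13^1·(≡10), b=13^3·(≡4) mod 13; (10|13)=+1, (4|13)=+1; (−1)^{1·3·6}·(+1)^3·(+1)^1 = +1.
v=17: a=17^0·(≡1), b=17^1·(≡5) mod 17; (1|17)=+1, (5|17)=-1; (−1)^{0·1·8}·(+1)^1·(-1)^0 = +1.
v=3: a=3^-4·(≡1), b=3^-2·(≡1) mod 3; (1|3)=+1, (1|3)=+1; (−1)^{-4·-2·1}·(+1)^-2·(+1)^-4 = +1.
v=7: a=7^1·(≡5), b=7^2·(≡5) mod 7; (5|7)=-1, (5|7)=-1; (−1)^{1·2·3}·(-1)^2·(-1)^1 = -1.
Ram(4186, -4862) = {2, 7, 11, 23}; no ℚ_2-point on the conic.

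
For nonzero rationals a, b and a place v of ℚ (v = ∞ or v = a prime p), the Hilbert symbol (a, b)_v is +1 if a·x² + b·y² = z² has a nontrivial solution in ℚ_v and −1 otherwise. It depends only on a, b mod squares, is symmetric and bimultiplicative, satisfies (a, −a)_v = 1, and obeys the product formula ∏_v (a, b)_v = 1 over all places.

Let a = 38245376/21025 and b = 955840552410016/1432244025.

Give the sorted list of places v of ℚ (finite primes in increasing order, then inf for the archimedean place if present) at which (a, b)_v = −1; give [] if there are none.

(a, b) ≡ (221, 874) mod (ℚ^×)²; places V = {2, 3, 5, 7, 13, 17, 19, 23, 29, ∞}.
(a,b)_23: α=0, u≡11; β=1, v≡5 (mod 23); (11|23)=-1, (5|23)=-1; sign (−1)^0·-1^1·-1^0 = -1.
(a,b)_19: α=0, u≡13; β=1, v≡14 (mod 19); (13|19)=-1, (14|19)=-1; sign (−1)^0·-1^1·-1^0 = -1.
(a,b)_2: α=10, β=5; u≡5, v≡5 (mod 8); ε(u)ε(v)=0·0, αω(v)=10·1, βω(u)=5·1; sum ≡ 1  ⇒  -1.
(a,b)_3: α=0, u≡2; β=-4, v≡1 (mod 3); (2|3)=-1, (1|3)=+1; sign (−1)^0·-1^-4·+1^0 = +1.
(a,b)_7: α=0, u≡2; β=2, v≡5 (mod 7); (2|7)=+1, (5|7)=-1; sign (−1)^0·+1^2·-1^0 = +1.
(a,b)_5: α=-2, u≡1; β=-2, v≡1 (mod 5); (1|5)=+1, (1|5)=+1; sign (−1)^0·+1^-2·+1^-2 = +1.
(a,b)_29: α=-2, u≡14; β=-4, v≡16 (mod 29); (14|29)=-1, (16|29)=+1; sign (−1)^0·-1^-4·+1^-2 = +1.
(a,b)_17: α=1, u≡13; β=2, v≡6 (mod 17); (13|17)=+1, (6|17)=-1; sign (−1)^0·+1^2·-1^1 = -1.
(a,b)_13: α=3, u≡10; β=6, v≡9 (mod 13); (10|13)=+1, (9|13)=+1; sign (−1)^0·+1^6·+1^3 = +1.
(a,b)_∞: sgn(221)=+, sgn(874)=+, so +1.
(221, 874 / ℚ) ramifies at {2, 17, 19, 23}: a division algebra.

[2, 17, 19, 23]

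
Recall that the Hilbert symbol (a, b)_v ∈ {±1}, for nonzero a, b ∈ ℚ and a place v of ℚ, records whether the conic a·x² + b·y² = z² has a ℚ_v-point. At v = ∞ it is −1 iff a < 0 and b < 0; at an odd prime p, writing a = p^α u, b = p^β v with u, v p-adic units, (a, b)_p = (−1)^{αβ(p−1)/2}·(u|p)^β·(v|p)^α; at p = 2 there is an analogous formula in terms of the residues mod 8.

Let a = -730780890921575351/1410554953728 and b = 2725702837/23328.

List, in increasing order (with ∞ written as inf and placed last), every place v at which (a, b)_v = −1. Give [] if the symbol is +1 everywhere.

[2, 11, 17, 29]

Mod squares: a ≡ -711022, b ≡ 3242954. Check v ∈ {∞, 2, 3, 11, 13, 17, 23, 29, 41}.
v=2: v_2(a)=-15, v_2(b)=-5; units ≡ 1, 5 (mod 8); ε·ε+αω+βω = 0·0+-15·1+-5·0 ≡ 1  ⇒  (a,b)_2 = -1.
v=11: a=11^4·(≡10), b=11^1·(≡1) mod 11; (10|11)=-1, (1|11)=+1; (−1)^{4·1·5}·(-1)^1·(+1)^4 = -1.
v=29: a=29^1·(≡5), b=29^1·(≡12) mod 29; (5|29)=+1, (12|29)=-1; (−1)^{1·1·14}·(+1)^1·(-1)^1 = -1.
v=13: a=13^1·(≡3), b=13^1·(≡9) mod 13; (3|13)=+1, (9|13)=+1; (−1)^{1·1·6}·(+1)^1·(+1)^1 = +1.
v=∞: -711022 < 0 and 3242954 > 0  ⇒  (a,b)_∞ = +1.
v=23: a=23^1·(≡22), b=23^1·(≡9) mod 23; (22|23)=-1, (9|23)=+1; (−1)^{1·1·11}·(-1)^1·(+1)^1 = +1.
v=3: a=3^-16·(≡2), b=3^-6·(≡2) mod 3; (2|3)=-1, (2|3)=-1; (−1)^{-16·-6·1}·(-1)^-6·(-1)^-16 = +1.
v=41: a=41^3·(≡10), b=41^2·(≡32) mod 41; (10|41)=+1, (32|41)=+1; (−1)^{3·2·20}·(+1)^2·(+1)^3 = +1.
v=17: a=17^4·(≡10), b=17^1·(≡3) mod 17; (10|17)=-1, (3|17)=-1; (−1)^{4·1·8}·(-1)^1·(-1)^4 = -1.
(-711022, 3242954 / ℚ) ramifies at {2, 11, 17, 29}: a division algebra.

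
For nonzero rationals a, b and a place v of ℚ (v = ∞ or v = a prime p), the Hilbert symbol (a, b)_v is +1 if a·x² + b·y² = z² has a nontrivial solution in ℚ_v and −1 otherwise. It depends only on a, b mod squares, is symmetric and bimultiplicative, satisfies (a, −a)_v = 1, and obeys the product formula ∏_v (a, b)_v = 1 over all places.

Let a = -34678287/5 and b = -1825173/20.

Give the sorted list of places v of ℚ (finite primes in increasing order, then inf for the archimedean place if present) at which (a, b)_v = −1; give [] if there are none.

Mod squares: a ≡ -2140635, b ≡ -112665. Check v ∈ {∞, 2, 3, 5, 7, 19, 29, 37}.
v=3: a=3^5·(≡2), b=3^5·(≡2) mod 3; (2|3)=-1, (2|3)=-1; (−1)^{5·5·1}·(-1)^5·(-1)^5 = -1.
v=5: a=5^-1·(≡3), b=5^-1·(≡3) mod 5; (3|5)=-1, (3|5)=-1; (−1)^{-1·-1·2}·(-1)^-1·(-1)^-1 = +1.
v=29: a=29^1·(≡14), b=29^1·(≡4) mod 29; (14|29)=-1, (4|29)=+1; (−1)^{1·1·14}·(-1)^1·(+1)^1 = -1.
v=7: a=7^1·(≡4), b=7^1·(≡3) mod 7; (4|7)=+1, (3|7)=-1; (−1)^{1·1·3}·(+1)^1·(-1)^1 = +1.
v=19: a=19^1·(≡1), b=19^0·(≡5) mod 19; (1|19)=+1, (5|19)=+1; (−1)^{1·0·9}·(+1)^0·(+1)^1 = +1.
v=∞: -2140635 < 0 and -112665 < 0  ⇒  (a,b)_∞ = -1.
v=2: v_2(a)=0, v_2(b)=-2; units ≡ 5, 7 (mod 8); ε·ε+αω+βω = 0·1+0·0+-2·1 ≡ 0  ⇒  (a,b)_2 = +1.
v=37: a=37^1·(≡14), b=37^1·(≡7) mod 37; (14|37)=-1, (7|37)=+1; (−1)^{1·1·18}·(-1)^1·(+1)^1 = -1.
|Ram(-2140635, -112665)| = 4, even; anisotropic at {3, 29, 37, ∞}.

[3, 29, 37, inf]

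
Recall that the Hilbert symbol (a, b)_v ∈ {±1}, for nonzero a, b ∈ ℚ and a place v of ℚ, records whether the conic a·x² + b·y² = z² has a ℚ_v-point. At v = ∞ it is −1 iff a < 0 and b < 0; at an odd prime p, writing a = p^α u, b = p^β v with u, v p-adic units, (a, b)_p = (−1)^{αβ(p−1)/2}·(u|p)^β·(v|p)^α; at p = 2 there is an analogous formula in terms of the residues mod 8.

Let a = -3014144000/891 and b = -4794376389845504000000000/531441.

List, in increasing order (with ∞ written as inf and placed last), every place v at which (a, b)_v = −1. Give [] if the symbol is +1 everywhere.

(a, b) ≡ (-385, -11165) mod (ℚ^×)²; places V = {2, 3, 5, 7, 11, 29, ∞}.
(a,b)_11: α=-1, u≡3; β=3, v≡6 (mod 11); (3|11)=+1, (6|11)=-1; sign (−1)^1·+1^3·-1^-1 = +1.
(a,b)_29: α=2, u≡8; β=5, v≡2 (mod 29); (8|29)=-1, (2|29)=-1; sign (−1)^0·-1^5·-1^2 = -1.
(a,b)_5: α=3, u≡3; β=9, v≡2 (mod 5); (3|5)=-1, (2|5)=-1; sign (−1)^0·-1^9·-1^3 = +1.
(a,b)_2: α=12, β=18; u≡7, v≡3 (mod 8); ε(u)ε(v)=1·1, αω(v)=12·1, βω(u)=18·0; sum ≡ 1  ⇒  -1.
(a,b)_3: α=-4, u≡2; β=-12, v≡1 (mod 3); (2|3)=-1, (1|3)=+1; sign (−1)^0·-1^-12·+1^-4 = +1.
(a,b)_∞: sgn(-385)=−, sgn(-11165)=−, so -1.
(a,b)_7: α=1, u≡4; β=3, v≡1 (mod 7); (4|7)=+1, (1|7)=+1; sign (−1)^1·+1^3·+1^1 = -1.
|Ram(-385, -11165)| = 4, even; anisotropic at {2, 7, 29, ∞}.

[2, 7, 29, inf]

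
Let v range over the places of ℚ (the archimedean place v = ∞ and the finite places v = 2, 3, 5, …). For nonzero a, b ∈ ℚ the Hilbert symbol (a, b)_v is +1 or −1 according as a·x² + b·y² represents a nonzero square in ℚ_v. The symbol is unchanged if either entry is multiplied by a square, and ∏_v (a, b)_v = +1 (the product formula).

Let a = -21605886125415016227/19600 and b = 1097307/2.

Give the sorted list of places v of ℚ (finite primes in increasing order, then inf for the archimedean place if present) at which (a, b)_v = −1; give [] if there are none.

Mod squares: a ≡ -3, b ≡ 27094. Check v ∈ {∞, 2, 3, 5, 7, 11, 19, 23, 29, 31}.
v=2: v_2(a)=-4, v_2(b)=-1; units ≡ 5, 3 (mod 8); ε·ε+αω+βω = 0·1+-4·1+-1·1 ≡ 1  ⇒  (a,b)_2 = -1.
v=∞: -3 < 0 and 27094 > 0  ⇒  (a,b)_∞ = +1.
v=5: a=5^-2·(≡2), b=5^0·(≡1) mod 5; (2|5)=-1, (1|5)=+1; (−1)^{-2·0·2}·(-1)^0·(+1)^-2 = +1.
v=3: a=3^7·(≡2), b=3^4·(≡1) mod 3; (2|3)=-1, (1|3)=+1; (−1)^{7·4·1}·(-1)^4·(+1)^7 = +1.
v=29: a=29^2·(≡27), b=29^0·(≡17) mod 29; (27|29)=-1, (17|29)=-1; (−1)^{2·0·14}·(-1)^0·(-1)^2 = +1.
v=31: a=31^2·(≡25), b=31^1·(≡13) mod 31; (25|31)=+1, (13|31)=-1; (−1)^{2·1·15}·(+1)^1·(-1)^2 = +1.
v=11: a=11^2·(≡7), b=11^0·(≡1) mod 11; (7|11)=-1, (1|11)=+1; (−1)^{2·0·5}·(-1)^0·(+1)^2 = +1.
v=19: a=19^2·(≡16), b=19^1·(≡6) mod 19; (16|19)=+1, (6|19)=+1; (−1)^{2·1·9}·(+1)^1·(+1)^2 = +1.
v=7: a=7^-2·(≡2), b=7^0·(≡4) mod 7; (2|7)=+1, (4|7)=+1; (−1)^{-2·0·3}·(+1)^0·(+1)^-2 = +1.
v=23: a=23^4·(≡15), b=23^1·(≡15) mod 23; (15|23)=-1, (15|23)=-1; (−1)^{4·1·11}·(-1)^1·(-1)^4 = -1.
Ram(-3, 27094) = {2, 23}; no ℚ_2-point on the conic.

[2, 23]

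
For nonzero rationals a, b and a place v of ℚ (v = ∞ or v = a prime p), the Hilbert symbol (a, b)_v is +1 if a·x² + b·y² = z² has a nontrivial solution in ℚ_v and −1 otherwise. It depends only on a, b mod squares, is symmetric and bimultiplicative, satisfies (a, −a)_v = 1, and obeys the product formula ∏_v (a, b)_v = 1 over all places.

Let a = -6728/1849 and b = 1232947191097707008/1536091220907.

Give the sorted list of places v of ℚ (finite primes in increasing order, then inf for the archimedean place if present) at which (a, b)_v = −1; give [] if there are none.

[2, 7, 29, 37]

Mod squares: a ≡ -2, b ≡ 495726. Check v ∈ {∞, 2, 3, 7, 11, 29, 37, 43}.
v=7: a=7^0·(≡6), b=7^3·(≡3) mod 7; (6|7)=-1, (3|7)=-1; (−1)^{0·3·3}·(-1)^3·(-1)^0 = -1.
v=2: v_2(a)=3, v_2(b)=9; units ≡ 7, 7 (mod 8); ε·ε+αω+βω = 1·1+3·0+9·0 ≡ 1  ⇒  (a,b)_2 = -1.
v=43: a=43^-2·(≡23), b=43^-6·(≡20) mod 43; (23|43)=+1, (20|43)=-1; (−1)^{-2·-6·21}·(+1)^-6·(-1)^-2 = +1.
v=∞: -2 < 0 and 495726 > 0  ⇒  (a,b)_∞ = +1.
v=3: a=3^0·(≡1), b=3^-5·(≡2) mod 3; (1|3)=+1, (2|3)=-1; (−1)^{0·-5·1}·(+1)^-5·(-1)^0 = +1.
v=37: a=37^0·(≡31), b=37^1·(≡3) mod 37; (31|37)=-1, (3|37)=+1; (−1)^{0·1·18}·(-1)^1·(+1)^0 = -1.
v=11: a=11^0·(≡4), b=11^1·(≡2) mod 11; (4|11)=+1, (2|11)=-1; (−1)^{0·1·5}·(+1)^1·(-1)^0 = +1.
v=29: a=29^2·(≡26), b=29^7·(≡22) mod 29; (26|29)=-1, (22|29)=+1; (−1)^{2·7·14}·(-1)^7·(+1)^2 = -1.
Ram(-2, 495726) = {2, 7, 29, 37}; no ℚ_2-point on the conic.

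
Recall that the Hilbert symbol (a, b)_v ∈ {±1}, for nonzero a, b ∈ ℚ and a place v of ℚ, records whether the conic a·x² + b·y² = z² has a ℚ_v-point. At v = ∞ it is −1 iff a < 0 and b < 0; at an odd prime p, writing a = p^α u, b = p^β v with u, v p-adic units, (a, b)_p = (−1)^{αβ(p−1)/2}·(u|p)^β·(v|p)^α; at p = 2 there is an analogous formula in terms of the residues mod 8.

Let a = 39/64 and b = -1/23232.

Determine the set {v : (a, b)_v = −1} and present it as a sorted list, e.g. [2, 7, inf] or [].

[]

(a, b) ≡ (39, -3) mod (ℚ^×)²; places V = {2, 3, 11, 13, ∞}.
(a,b)_11: α=0, u≡8; β=-2, v≡2 (mod 11); (8|11)=-1, (2|11)=-1; sign (−1)^0·-1^-2·-1^0 = +1.
(a,b)_3: α=1, u≡1; β=-1, v≡2 (mod 3); (1|3)=+1, (2|3)=-1; sign (−1)^1·+1^-1·-1^1 = +1.
(a,b)_13: α=1, u≡10; β=0, v≡12 (mod 13); (10|13)=+1, (12|13)=+1; sign (−1)^0·+1^0·+1^1 = +1.
(a,b)_∞: sgn(39)=+, sgn(-3)=−, so +1.
(a,b)_2: α=-6, β=-6; u≡7, v≡5 (mod 8); ε(u)ε(v)=1·0, αω(v)=-6·1, βω(u)=-6·0; sum ≡ 0  ⇒  +1.
Ram(a, b) = ∅: the form 39·x² + -3·y² − z² is isotropic over every ℚ_v, so by Hasse–Minkowski it is isotropic over ℚ.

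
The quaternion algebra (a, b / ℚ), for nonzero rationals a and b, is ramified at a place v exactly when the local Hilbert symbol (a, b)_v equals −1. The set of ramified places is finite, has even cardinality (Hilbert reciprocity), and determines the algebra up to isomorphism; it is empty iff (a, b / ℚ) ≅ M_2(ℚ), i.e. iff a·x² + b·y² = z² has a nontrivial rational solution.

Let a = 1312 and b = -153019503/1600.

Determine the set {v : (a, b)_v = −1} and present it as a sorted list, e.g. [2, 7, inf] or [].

(a, b) ≡ (82, -346983) mod (ℚ^×)²; places V = {2, 3, 5, 7, 13, 31, 41, ∞}.
(a,b)_41: α=1, u≡32; β=1, v≡6 (mod 41); (32|41)=+1, (6|41)=-1; sign (−1)^0·+1^1·-1^1 = -1.
(a,b)_5: α=0, u≡2; β=-2, v≡3 (mod 5); (2|5)=-1, (3|5)=-1; sign (−1)^0·-1^-2·-1^0 = +1.
(a,b)_∞: sgn(82)=+, sgn(-346983)=−, so +1.
(a,b)_7: α=0, u≡3; β=3, v≡6 (mod 7); (3|7)=-1, (6|7)=-1; sign (−1)^0·-1^3·-1^0 = -1.
(a,b)_3: α=0, u≡1; β=3, v≡1 (mod 3); (1|3)=+1, (1|3)=+1; sign (−1)^0·+1^3·+1^0 = +1.
(a,b)_31: α=0, u≡10; β=1, v≡27 (mod 31); (10|31)=+1, (27|31)=-1; sign (−1)^0·+1^1·-1^0 = +1.
(a,b)_13: α=0, u≡12; β=1, v≡2 (mod 13); (12|13)=+1, (2|13)=-1; sign (−1)^0·+1^1·-1^0 = +1.
(a,b)_2: α=5, β=-6; u≡1, v≡1 (mod 8); ε(u)ε(v)=0·0, αω(v)=5·0, βω(u)=-6·0; sum ≡ 0  ⇒  +1.
(82, -346983 / ℚ) ramifies at {7, 41}: a division algebra.

[7, 41]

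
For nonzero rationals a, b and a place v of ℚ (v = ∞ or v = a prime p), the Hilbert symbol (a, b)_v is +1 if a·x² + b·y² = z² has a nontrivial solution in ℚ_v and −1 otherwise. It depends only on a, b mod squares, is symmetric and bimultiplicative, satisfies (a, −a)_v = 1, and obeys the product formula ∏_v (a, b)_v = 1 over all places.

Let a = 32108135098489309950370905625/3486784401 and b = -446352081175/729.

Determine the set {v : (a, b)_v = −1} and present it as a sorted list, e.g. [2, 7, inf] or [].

[7, 29]

Mod squares: a ≡ 3289, b ≡ -873103. Check v ∈ {∞, 2, 3, 5, 7, 11, 13, 17, 23, 29}.
v=23: a=23^3·(≡11), b=23^1·(≡3) mod 23; (11|23)=-1, (3|23)=+1; (−1)^{3·1·11}·(-1)^1·(+1)^3 = +1.
v=11: a=11^7·(≡2), b=11^3·(≡1) mod 11; (2|11)=-1, (1|11)=+1; (−1)^{7·3·5}·(-1)^3·(+1)^7 = +1.
v=7: a=7^4·(≡6), b=7^1·(≡4) mod 7; (6|7)=-1, (4|7)=+1; (−1)^{4·1·3}·(-1)^1·(+1)^4 = -1.
v=17: a=17^2·(≡16), b=17^1·(≡1) mod 17; (16|17)=+1, (1|17)=+1; (−1)^{2·1·8}·(+1)^1·(+1)^2 = +1.
v=∞: 3289 > 0 and -873103 < 0  ⇒  (a,b)_∞ = +1.
v=29: a=29^2·(≡18), b=29^1·(≡20) mod 29; (18|29)=-1, (20|29)=+1; (−1)^{2·1·14}·(-1)^1·(+1)^2 = -1.
v=5: a=5^4·(≡4), b=5^2·(≡2) mod 5; (4|5)=+1, (2|5)=-1; (−1)^{4·2·2}·(+1)^2·(-1)^4 = +1.
v=13: a=13^5·(≡11), b=13^2·(≡1) mod 13; (11|13)=-1, (1|13)=+1; (−1)^{5·2·6}·(-1)^2·(+1)^5 = +1.
v=3: a=3^-20·(≡1), b=3^-6·(≡2) mod 3; (1|3)=+1, (2|3)=-1; (−1)^{-20·-6·1}·(+1)^-6·(-1)^-20 = +1.
v=2: v_2(a)=0, v_2(b)=0; units ≡ 1, 1 (mod 8); ε·ε+αω+βω = 0·0+0·0+0·0 ≡ 0  ⇒  (a,b)_2 = +1.
Ram(3289, -873103) = {7, 29}; no ℚ_7-point on the conic.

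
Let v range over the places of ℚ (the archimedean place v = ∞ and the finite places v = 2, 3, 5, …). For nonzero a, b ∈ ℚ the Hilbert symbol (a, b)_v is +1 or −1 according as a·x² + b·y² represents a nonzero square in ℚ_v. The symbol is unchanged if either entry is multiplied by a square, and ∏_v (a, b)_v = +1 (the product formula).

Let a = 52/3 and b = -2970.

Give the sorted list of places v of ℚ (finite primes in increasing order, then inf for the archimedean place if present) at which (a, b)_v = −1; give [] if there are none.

[2, 3, 11, 13]

Mod squares: a ≡ 39, b ≡ -330. Check v ∈ {∞, 2, 3, 5, 11, 13}.
v=2: v_2(a)=2, v_2(b)=1; units ≡ 7, 3 (mod 8); ε·ε+αω+βω = 1·1+2·1+1·0 ≡ 1  ⇒  (a,b)_2 = -1.
v=5: a=5^0·(≡4), b=5^1·(≡1) mod 5; (4|5)=+1, (1|5)=+1; (−1)^{0·1·2}·(+1)^1·(+1)^0 = +1.
v=3: a=3^-1·(≡1), b=3^3·(≡1) mod 3; (1|3)=+1, (1|3)=+1; (−1)^{-1·3·1}·(+1)^3·(+1)^-1 = -1.
v=11: a=11^0·(≡10), b=11^1·(≡5) mod 11; (10|11)=-1, (5|11)=+1; (−1)^{0·1·5}·(-1)^1·(+1)^0 = -1.
v=∞: 39 > 0 and -330 < 0  ⇒  (a,b)_∞ = +1.
v=13: a=13^1·(≡10), b=13^0·(≡7) mod 13; (10|13)=+1, (7|13)=-1; (−1)^{1·0·6}·(+1)^0·(-1)^1 = -1.
Ram(39, -330) = {2, 3, 11, 13}; no ℚ_2-point on the conic.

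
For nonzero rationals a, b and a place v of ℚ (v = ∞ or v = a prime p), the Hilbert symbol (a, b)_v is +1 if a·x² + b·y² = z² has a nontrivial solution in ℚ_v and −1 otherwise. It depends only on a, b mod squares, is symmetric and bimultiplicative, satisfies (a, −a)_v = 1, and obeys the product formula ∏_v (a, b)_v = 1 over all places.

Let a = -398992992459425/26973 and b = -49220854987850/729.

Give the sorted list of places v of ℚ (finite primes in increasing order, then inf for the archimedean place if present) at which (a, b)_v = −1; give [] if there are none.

(a, b) ≡ (-13949, -4852106) mod (ℚ^×)²; places V = {2, 3, 5, 7, 13, 17, 19, 29, 37, ∞}.
(a,b)_∞: sgn(-13949)=−, sgn(-4852106)=−, so -1.
(a,b)_19: α=2, u≡11; β=1, v≡16 (mod 19); (11|19)=+1, (16|19)=+1; sign (−1)^0·+1^1·+1^2 = +1.
(a,b)_5: α=2, u≡1; β=2, v≡4 (mod 5); (1|5)=+1, (4|5)=+1; sign (−1)^0·+1^2·+1^2 = +1.
(a,b)_13: α=3, u≡11; β=2, v≡4 (mod 13); (11|13)=-1, (4|13)=+1; sign (−1)^0·-1^2·+1^3 = +1.
(a,b)_2: α=0, β=1; u≡3, v≡3 (mod 8); ε(u)ε(v)=1·1, αω(v)=0·1, βω(u)=1·1; sum ≡ 0  ⇒  +1.
(a,b)_3: α=-6, u≡1; β=-6, v≡1 (mod 3); (1|3)=+1, (1|3)=+1; sign (−1)^0·+1^-6·+1^-6 = +1.
(a,b)_37: α=-1, u≡11; β=1, v≡25 (mod 37); (11|37)=+1, (25|37)=+1; sign (−1)^0·+1^1·+1^-1 = +1.
(a,b)_7: α=4, u≡2; β=5, v≡5 (mod 7); (2|7)=+1, (5|7)=-1; sign (−1)^0·+1^5·-1^4 = +1.
(a,b)_17: α=2, u≡4; β=1, v≡5 (mod 17); (4|17)=+1, (5|17)=-1; sign (−1)^0·+1^1·-1^2 = +1.
(a,b)_29: α=1, u≡26; β=1, v≡13 (mod 29); (26|29)=-1, (13|29)=+1; sign (−1)^0·-1^1·+1^1 = -1.
(-13949, -4852106 / ℚ) ramifies at {29, ∞}: a division algebra.

[29, inf]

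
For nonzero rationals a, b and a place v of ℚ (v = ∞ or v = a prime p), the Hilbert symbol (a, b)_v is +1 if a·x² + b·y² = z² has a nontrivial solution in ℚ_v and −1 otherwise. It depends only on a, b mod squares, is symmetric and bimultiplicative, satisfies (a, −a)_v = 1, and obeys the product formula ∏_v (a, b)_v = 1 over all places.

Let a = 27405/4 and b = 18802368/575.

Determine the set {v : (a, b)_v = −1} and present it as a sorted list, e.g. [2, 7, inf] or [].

(a, b) ≡ (3045, 9269) mod (ℚ^×)²; places V = {2, 3, 5, 7, 13, 23, 29, 31, ∞}.
(a,b)_2: α=-2, β=6; u≡5, v≡5 (mod 8); ε(u)ε(v)=0·0, αω(v)=-2·1, βω(u)=6·1; sum ≡ 0  ⇒  +1.
(a,b)_3: α=3, u≡1; β=6, v≡2 (mod 3); (1|3)=+1, (2|3)=-1; sign (−1)^0·+1^6·-1^3 = -1.
(a,b)_7: α=1, u≡4; β=0, v≡4 (mod 7); (4|7)=+1, (4|7)=+1; sign (−1)^0·+1^0·+1^1 = +1.
(a,b)_29: α=1, u≡26; β=0, v≡26 (mod 29); (26|29)=-1, (26|29)=-1; sign (−1)^0·-1^0·-1^1 = -1.
(a,b)_5: α=1, u≡4; β=-2, v≡1 (mod 5); (4|5)=+1, (1|5)=+1; sign (−1)^0·+1^-2·+1^1 = +1.
(a,b)_23: α=0, u≡3; β=-1, v≡3 (mod 23); (3|23)=+1, (3|23)=+1; sign (−1)^0·+1^-1·+1^0 = +1.
(a,b)_31: α=0, u≡8; β=1, v≡19 (mod 31); (8|31)=+1, (19|31)=+1; sign (−1)^0·+1^1·+1^0 = +1.
(a,b)_13: α=0, u≡10; β=1, v≡7 (mod 13); (10|13)=+1, (7|13)=-1; sign (−1)^0·+1^1·-1^0 = +1.
(a,b)_∞: sgn(3045)=+, sgn(9269)=+, so +1.
(3045, 9269 / ℚ) ramifies at {3, 29}: a division algebra.

[3, 29]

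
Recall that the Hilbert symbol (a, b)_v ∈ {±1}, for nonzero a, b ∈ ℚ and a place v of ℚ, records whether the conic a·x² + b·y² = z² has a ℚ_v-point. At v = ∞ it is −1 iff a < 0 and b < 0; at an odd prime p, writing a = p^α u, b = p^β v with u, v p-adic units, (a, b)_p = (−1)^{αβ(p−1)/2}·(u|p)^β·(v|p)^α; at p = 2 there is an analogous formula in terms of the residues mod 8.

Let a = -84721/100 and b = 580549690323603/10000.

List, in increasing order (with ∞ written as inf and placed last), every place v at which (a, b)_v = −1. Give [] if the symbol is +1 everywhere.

Mod squares: a ≡ -1729, b ≡ 8987. Check v ∈ {∞, 2, 3, 5, 7, 11, 13, 19, 43}.
v=43: a=43^0·(≡33), b=43^1·(≡18) mod 43; (33|43)=-1, (18|43)=-1; (−1)^{0·1·21}·(-1)^1·(-1)^0 = -1.
v=3: a=3^0·(≡2), b=3^2·(≡2) mod 3; (2|3)=-1, (2|3)=-1; (−1)^{0·2·1}·(-1)^2·(-1)^0 = +1.
v=11: a=11^0·(≡1), b=11^1·(≡5) mod 11; (1|11)=+1, (5|11)=+1; (−1)^{0·1·5}·(+1)^1·(+1)^0 = +1.
v=19: a=19^1·(≡5), b=19^3·(≡6) mod 19; (5|19)=+1, (6|19)=+1; (−1)^{1·3·9}·(+1)^3·(+1)^1 = -1.
v=13: a=13^1·(≡1), b=13^2·(≡10) mod 13; (1|13)=+1, (10|13)=+1; (−1)^{1·2·6}·(+1)^2·(+1)^1 = +1.
v=7: a=7^3·(≡6), b=7^6·(≡5) mod 7; (6|7)=-1, (5|7)=-1; (−1)^{3·6·3}·(-1)^6·(-1)^3 = -1.
v=5: a=5^-2·(≡1), b=5^-4·(≡3) mod 5; (1|5)=+1, (3|5)=-1; (−1)^{-2·-4·2}·(+1)^-4·(-1)^-2 = +1.
v=∞: -1729 < 0 and 8987 > 0  ⇒  (a,b)_∞ = +1.
v=2: v_2(a)=-2, v_2(b)=-4; units ≡ 7, 3 (mod 8); ε·ε+αω+βω = 1·1+-2·1+-4·0 ≡ 1  ⇒  (a,b)_2 = -1.
(-1729, 8987 / ℚ) ramifies at {2, 7, 19, 43}: a division algebra.

[2, 7, 19, 43]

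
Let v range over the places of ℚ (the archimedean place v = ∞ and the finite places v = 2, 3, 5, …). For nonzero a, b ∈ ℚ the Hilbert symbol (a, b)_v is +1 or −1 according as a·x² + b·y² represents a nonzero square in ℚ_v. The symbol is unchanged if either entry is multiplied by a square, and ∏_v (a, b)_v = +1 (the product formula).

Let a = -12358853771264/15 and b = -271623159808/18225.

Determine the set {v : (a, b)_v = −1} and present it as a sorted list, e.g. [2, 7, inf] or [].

Mod squares: a ≡ -165, b ≡ -2002. Check v ∈ {∞, 2, 3, 5, 7, 11, 13}.
v=7: a=7^4·(≡5), b=7^3·(≡1) mod 7; (5|7)=-1, (1|7)=+1; (−1)^{4·3·3}·(-1)^3·(+1)^4 = -1.
v=11: a=11^1·(≡6), b=11^1·(≡3) mod 11; (6|11)=-1, (3|11)=+1; (−1)^{1·1·5}·(-1)^1·(+1)^1 = +1.
v=2: v_2(a)=14, v_2(b)=15; units ≡ 3, 7 (mod 8); ε·ε+αω+βω = 1·1+14·0+15·1 ≡ 0  ⇒  (a,b)_2 = +1.
v=5: a=5^-1·(≡2), b=5^-2·(≡3) mod 5; (2|5)=-1, (3|5)=-1; (−1)^{-1·-2·2}·(-1)^-2·(-1)^-1 = -1.
v=13: a=13^4·(≡10), b=13^3·(≡11) mod 13; (10|13)=+1, (11|13)=-1; (−1)^{4·3·6}·(+1)^3·(-1)^4 = +1.
v=3: a=3^-1·(≡2), b=3^-6·(≡2) mod 3; (2|3)=-1, (2|3)=-1; (−1)^{-1·-6·1}·(-1)^-6·(-1)^-1 = -1.
v=∞: -165 < 0 and -2002 < 0  ⇒  (a,b)_∞ = -1.
|Ram(-165, -2002)| = 4, even; anisotropic at {3, 5, 7, ∞}.

[3, 5, 7, inf]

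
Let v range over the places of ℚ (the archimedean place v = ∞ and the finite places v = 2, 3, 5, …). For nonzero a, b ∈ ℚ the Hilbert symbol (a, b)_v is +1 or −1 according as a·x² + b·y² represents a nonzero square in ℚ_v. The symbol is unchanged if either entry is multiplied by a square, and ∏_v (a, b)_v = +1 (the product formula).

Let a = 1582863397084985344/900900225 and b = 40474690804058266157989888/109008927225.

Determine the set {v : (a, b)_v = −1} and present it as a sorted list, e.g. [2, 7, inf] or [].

[37, 41]

(a, b) ≡ (54094, 697) mod (ℚ^×)²; places V = {2, 3, 5, 7, 11, 17, 19, 23, 29, 31, 37, 41, 43, ∞}.
(a,b)_31: α=2, u≡15; β=2, v≡13 (mod 31); (15|31)=-1, (13|31)=-1; sign (−1)^0·-1^2·-1^2 = +1.
(a,b)_29: α=-2, u≡4; β=-2, v≡4 (mod 29); (4|29)=+1, (4|29)=+1; sign (−1)^0·+1^-2·+1^-2 = +1.
(a,b)_23: α=-2, u≡21; β=-2, v≡22 (mod 23); (21|23)=-1, (22|23)=-1; sign (−1)^0·-1^-2·-1^-2 = +1.
(a,b)_37: α=1, u≡23; β=2, v≡23 (mod 37); (23|37)=-1, (23|37)=-1; sign (−1)^0·-1^2·-1^1 = -1.
(a,b)_17: α=1, u≡3; β=1, v≡3 (mod 17); (3|17)=-1, (3|17)=-1; sign (−1)^0·-1^1·-1^1 = +1.
(a,b)_43: α=1, u≡15; β=2, v≡38 (mod 43); (15|43)=+1, (38|43)=+1; sign (−1)^0·+1^2·+1^1 = +1.
(a,b)_7: α=2, u≡3; β=4, v≡4 (mod 7); (3|7)=-1, (4|7)=+1; sign (−1)^0·-1^4·+1^2 = +1.
(a,b)_3: α=-4, u≡1; β=-4, v≡1 (mod 3); (1|3)=+1, (1|3)=+1; sign (−1)^0·+1^-4·+1^-4 = +1.
(a,b)_11: α=0, u≡2; β=-2, v≡3 (mod 11); (2|11)=-1, (3|11)=+1; sign (−1)^0·-1^-2·+1^0 = +1.
(a,b)_∞: sgn(54094)=+, sgn(697)=+, so +1.
(a,b)_41: α=2, u≡34; β=3, v≡12 (mod 41); (34|41)=-1, (12|41)=-1; sign (−1)^0·-1^3·-1^2 = -1.
(a,b)_2: α=11, β=14; u≡7, v≡1 (mod 8); ε(u)ε(v)=1·0, αω(v)=11·0, βω(u)=14·0; sum ≡ 0  ⇒  +1.
(a,b)_19: α=2, u≡17; β=2, v≡8 (mod 19); (17|19)=+1, (8|19)=-1; sign (−1)^0·+1^2·-1^2 = +1.
(a,b)_5: α=-2, u≡1; β=-2, v≡2 (mod 5); (1|5)=+1, (2|5)=-1; sign (−1)^0·+1^-2·-1^-2 = +1.
(54094, 697 / ℚ) ramifies at {37, 41}: a division algebra.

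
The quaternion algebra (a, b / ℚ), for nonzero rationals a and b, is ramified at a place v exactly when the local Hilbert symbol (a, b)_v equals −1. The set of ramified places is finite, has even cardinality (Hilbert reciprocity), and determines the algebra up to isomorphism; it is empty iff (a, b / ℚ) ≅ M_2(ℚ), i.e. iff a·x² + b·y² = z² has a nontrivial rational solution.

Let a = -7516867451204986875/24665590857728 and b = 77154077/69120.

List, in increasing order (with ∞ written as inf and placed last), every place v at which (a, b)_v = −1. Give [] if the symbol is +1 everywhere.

(a, b) ≡ (-22, 2310) mod (ℚ^×)²; places V = {2, 3, 5, 7, 11, 13, 19, ∞}.
(a,b)_7: α=4, u≡6; β=3, v≡4 (mod 7); (6|7)=-1, (4|7)=+1; sign (−1)^0·-1^3·+1^4 = -1.
(a,b)_11: α=7, u≡4; β=3, v≡9 (mod 11); (4|11)=+1, (9|11)=+1; sign (−1)^1·+1^3·+1^7 = -1.
(a,b)_13: α=4, u≡10; β=2, v≡1 (mod 13); (10|13)=+1, (1|13)=+1; sign (−1)^0·+1^2·+1^4 = +1.
(a,b)_2: α=-19, β=-9; u≡5, v≡3 (mod 8); ε(u)ε(v)=0·1, αω(v)=-19·1, βω(u)=-9·1; sum ≡ 0  ⇒  +1.
(a,b)_5: α=4, u≡2; β=-1, v≡3 (mod 5); (2|5)=-1, (3|5)=-1; sign (−1)^0·-1^-1·-1^4 = -1.
(a,b)_∞: sgn(-22)=−, sgn(2310)=+, so +1.
(a,b)_3: α=2, u≡2; β=-3, v≡2 (mod 3); (2|3)=-1, (2|3)=-1; sign (−1)^0·-1^-3·-1^2 = -1.
(a,b)_19: α=-6, u≡17; β=0, v≡1 (mod 19); (17|19)=+1, (1|19)=+1; sign (−1)^0·+1^0·+1^-6 = +1.
(-22, 2310 / ℚ) ramifies at {3, 5, 7, 11}: a division algebra.

[3, 5, 7, 11]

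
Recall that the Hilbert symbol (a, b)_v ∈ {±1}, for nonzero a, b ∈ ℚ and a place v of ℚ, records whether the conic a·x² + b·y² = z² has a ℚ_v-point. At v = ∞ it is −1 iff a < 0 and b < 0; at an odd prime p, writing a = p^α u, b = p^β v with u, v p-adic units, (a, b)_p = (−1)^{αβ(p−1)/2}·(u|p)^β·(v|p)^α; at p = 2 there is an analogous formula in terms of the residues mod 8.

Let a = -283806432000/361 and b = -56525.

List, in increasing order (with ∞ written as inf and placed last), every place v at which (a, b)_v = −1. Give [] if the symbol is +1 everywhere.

[7, 17, 19, inf]

Mod squares: a ≡ -595, b ≡ -2261. Check v ∈ {∞, 2, 3, 5, 7, 13, 17, 19}.
v=3: a=3^2·(≡2), b=3^0·(≡1) mod 3; (2|3)=-1, (1|3)=+1; (−1)^{2·0·1}·(-1)^0·(+1)^2 = +1.
v=17: a=17^1·(≡15), b=17^1·(≡7) mod 17; (15|17)=+1, (7|17)=-1; (−1)^{1·1·8}·(+1)^1·(-1)^1 = -1.
v=19: a=19^-2·(≡8), b=19^1·(≡8) mod 19; (8|19)=-1, (8|19)=-1; (−1)^{-2·1·9}·(-1)^1·(-1)^-2 = -1.
v=2: v_2(a)=8, v_2(b)=0; units ≡ 5, 3 (mod 8); ε·ε+αω+βω = 0·1+8·1+0·1 ≡ 0  ⇒  (a,b)_2 = +1.
v=13: a=13^2·(≡4), b=13^0·(≡12) mod 13; (4|13)=+1, (12|13)=+1; (−1)^{2·0·6}·(+1)^0·(+1)^2 = +1.
v=7: a=7^3·(≡6), b=7^1·(≡3) mod 7; (6|7)=-1, (3|7)=-1; (−1)^{3·1·3}·(-1)^1·(-1)^3 = -1.
v=∞: -595 < 0 and -2261 < 0  ⇒  (a,b)_∞ = -1.
v=5: a=5^3·(≡4), b=5^2·(≡4) mod 5; (4|5)=+1, (4|5)=+1; (−1)^{3·2·2}·(+1)^2·(+1)^3 = +1.
Ram(-595, -2261) = {7, 17, 19, ∞}; no ℚ_7-point on the conic.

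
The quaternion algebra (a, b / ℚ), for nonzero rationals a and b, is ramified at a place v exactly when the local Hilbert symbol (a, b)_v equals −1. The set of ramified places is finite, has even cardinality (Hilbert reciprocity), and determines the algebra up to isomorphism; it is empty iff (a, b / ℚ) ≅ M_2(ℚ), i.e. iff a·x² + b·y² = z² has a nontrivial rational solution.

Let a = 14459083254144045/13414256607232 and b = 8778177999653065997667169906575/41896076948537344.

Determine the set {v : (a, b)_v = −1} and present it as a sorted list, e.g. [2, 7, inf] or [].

[3, 5, 37, 41]

Mod squares: a ≡ 94364985, b ≡ 407. Check v ∈ {∞, 2, 3, 5, 11, 13, 19, 29, 31, 37, 41}.
v=31: a=31^-2·(≡6), b=31^-4·(≡2) mod 31; (6|31)=-1, (2|31)=+1; (−1)^{-2·-4·15}·(-1)^-4·(+1)^-2 = +1.
v=11: a=11^1·(≡10), b=11^5·(≡9) mod 11; (10|11)=-1, (9|11)=+1; (−1)^{1·5·5}·(-1)^5·(+1)^1 = +1.
v=29: a=29^3·(≡28), b=29^6·(≡24) mod 29; (28|29)=+1, (24|29)=+1; (−1)^{3·6·14}·(+1)^6·(+1)^3 = +1.
v=37: a=37^1·(≡8), b=37^3·(≡34) mod 37; (8|37)=-1, (34|37)=+1; (−1)^{1·3·18}·(-1)^3·(+1)^1 = -1.
v=5: a=5^1·(≡2), b=5^2·(≡2) mod 5; (2|5)=-1, (2|5)=-1; (−1)^{1·2·2}·(-1)^2·(-1)^1 = -1.
v=∞: 94364985 > 0 and 407 > 0  ⇒  (a,b)_∞ = +1.
v=3: a=3^9·(≡1), b=3^16·(≡2) mod 3; (1|3)=+1, (2|3)=-1; (−1)^{9·16·1}·(+1)^16·(-1)^9 = -1.
v=19: a=19^2·(≡18), b=19^0·(≡12) mod 19; (18|19)=-1, (12|19)=-1; (−1)^{2·0·9}·(-1)^0·(-1)^2 = +1.
v=13: a=13^-1·(≡10), b=13^-2·(≡3) mod 13; (10|13)=+1, (3|13)=+1; (−1)^{-1·-2·6}·(+1)^-2·(+1)^-1 = +1.
v=41: a=41^1·(≡25), b=41^2·(≡3) mod 41; (25|41)=+1, (3|41)=-1; (−1)^{1·2·20}·(+1)^2·(-1)^1 = -1.
v=2: v_2(a)=-30, v_2(b)=-28; units ≡ 1, 7 (mod 8); ε·ε+αω+βω = 0·1+-30·0+-28·0 ≡ 0  ⇒  (a,b)_2 = +1.
Ram(94364985, 407) = {3, 5, 37, 41}; no ℚ_3-point on the conic.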